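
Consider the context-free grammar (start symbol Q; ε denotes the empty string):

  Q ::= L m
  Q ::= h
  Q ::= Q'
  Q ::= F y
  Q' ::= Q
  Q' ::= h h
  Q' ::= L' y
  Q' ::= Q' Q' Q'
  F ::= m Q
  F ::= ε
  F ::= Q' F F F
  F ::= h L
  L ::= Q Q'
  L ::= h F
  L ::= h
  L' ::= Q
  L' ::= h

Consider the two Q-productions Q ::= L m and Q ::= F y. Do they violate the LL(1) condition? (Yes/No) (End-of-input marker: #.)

FIRST(L m) = { h, m, y } and FIRST(F y) = { h, m, y }.
Both contain h, so the two alternatives are not disjoint — LL(1) conflict.

Yes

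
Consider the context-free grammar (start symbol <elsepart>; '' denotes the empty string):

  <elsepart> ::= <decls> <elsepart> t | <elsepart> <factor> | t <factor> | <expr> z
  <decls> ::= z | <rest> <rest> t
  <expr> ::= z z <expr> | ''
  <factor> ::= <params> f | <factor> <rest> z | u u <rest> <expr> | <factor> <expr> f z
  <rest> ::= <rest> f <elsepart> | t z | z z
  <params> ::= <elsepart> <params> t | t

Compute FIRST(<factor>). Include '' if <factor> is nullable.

{ t, u, z }

From <factor> ::= <params> f: add FIRST(<params>) = { t, z }.
From <factor> ::= <factor> <rest> z: add FIRST(<factor>) = { t, u, z }.
<factor> ::= u u <rest> <expr> contributes {u}.
From <factor> ::= <factor> <expr> f z: add FIRST(<factor>) = { t, u, z }.
Union: FIRST(<factor>) = { t, u, z }.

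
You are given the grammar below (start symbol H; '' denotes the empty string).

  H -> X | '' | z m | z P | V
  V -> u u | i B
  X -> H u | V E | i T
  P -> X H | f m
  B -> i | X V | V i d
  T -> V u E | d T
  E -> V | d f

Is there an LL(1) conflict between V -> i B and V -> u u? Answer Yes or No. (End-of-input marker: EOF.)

FIRST(i B) = { i } and FIRST(u u) = { u }.
The FIRST sets are disjoint and neither alternative is nullable — no conflict.

No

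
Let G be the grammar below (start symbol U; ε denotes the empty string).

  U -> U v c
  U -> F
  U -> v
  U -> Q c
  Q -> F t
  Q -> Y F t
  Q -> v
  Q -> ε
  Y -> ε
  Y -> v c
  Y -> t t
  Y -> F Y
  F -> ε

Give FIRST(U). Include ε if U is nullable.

From U -> U v c: U nullable, take FIRST(U) ∪ {v} = { c, t, v }.
From U -> F: add FIRST(F) = { ε } (including ε since F is nullable).
U -> v contributes {v}.
From U -> Q c: Q nullable, take FIRST(Q) ∪ {c} = { c, t, v }.
Union: FIRST(U) = { c, t, v, ε }.

{ c, t, v, ε }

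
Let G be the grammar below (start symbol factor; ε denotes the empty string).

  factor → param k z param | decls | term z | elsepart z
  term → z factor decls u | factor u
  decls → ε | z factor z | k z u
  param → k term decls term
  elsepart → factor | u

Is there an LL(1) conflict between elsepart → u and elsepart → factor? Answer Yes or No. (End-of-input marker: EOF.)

Yes

FIRST(u) = { u } and FIRST(factor) = { k, u, z, ε }.
Both contain u, so the two alternatives are not disjoint — LL(1) conflict.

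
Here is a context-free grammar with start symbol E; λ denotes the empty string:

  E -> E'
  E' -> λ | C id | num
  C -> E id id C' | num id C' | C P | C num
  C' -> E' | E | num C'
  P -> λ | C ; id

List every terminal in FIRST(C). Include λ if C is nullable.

From C -> E id id C': E nullable, take FIRST(E) ∪ {id} = { id, num }.
C -> num id C' contributes {num}.
From C -> C P: add FIRST(C) = { id, num }.
From C -> C num: add FIRST(C) = { id, num }.
Union: FIRST(C) = { id, num }.

{ id, num }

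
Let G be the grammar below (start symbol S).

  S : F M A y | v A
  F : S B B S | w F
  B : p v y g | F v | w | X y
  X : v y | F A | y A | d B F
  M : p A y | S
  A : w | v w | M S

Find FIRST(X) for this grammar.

X : v y contributes {v}.
From X : F A: add FIRST(F) = { v, w }.
X : y A contributes {y}.
X : d B F contributes {d}.
Union: FIRST(X) = { d, v, w, y }.

{ d, v, w, y }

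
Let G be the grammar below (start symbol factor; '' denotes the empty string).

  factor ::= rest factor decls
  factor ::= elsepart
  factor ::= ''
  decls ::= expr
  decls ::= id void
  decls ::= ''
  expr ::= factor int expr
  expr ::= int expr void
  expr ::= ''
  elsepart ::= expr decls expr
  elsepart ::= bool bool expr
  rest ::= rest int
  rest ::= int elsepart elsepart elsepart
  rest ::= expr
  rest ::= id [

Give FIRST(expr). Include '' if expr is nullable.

From expr ::= factor int expr: factor nullable, take FIRST(factor) ∪ {int} = { bool, id, int }.
expr ::= int expr void contributes {int}.
expr ::= '' contributes ''.
Union: FIRST(expr) = { bool, id, int, '' }.

{ bool, id, int, '' }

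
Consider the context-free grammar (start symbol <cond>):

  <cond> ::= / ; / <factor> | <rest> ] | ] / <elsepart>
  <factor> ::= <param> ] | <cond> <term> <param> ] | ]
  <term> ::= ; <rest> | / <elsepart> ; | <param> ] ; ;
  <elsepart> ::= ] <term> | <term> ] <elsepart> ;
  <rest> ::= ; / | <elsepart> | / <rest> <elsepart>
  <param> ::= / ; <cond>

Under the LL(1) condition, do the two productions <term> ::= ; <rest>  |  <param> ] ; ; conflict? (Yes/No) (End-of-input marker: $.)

FIRST(; <rest>) = { ; } and FIRST(<param> ] ; ;) = { / }.
The FIRST sets are disjoint and neither alternative is nullable — no conflict.

No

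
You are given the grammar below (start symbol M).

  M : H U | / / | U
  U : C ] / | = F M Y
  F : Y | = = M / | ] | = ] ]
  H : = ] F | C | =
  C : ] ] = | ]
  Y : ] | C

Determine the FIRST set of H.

H : = ] F contributes {=}.
From H : C: add FIRST(C) = { ] }.
H : = contributes {=}.
Union: FIRST(H) = { =, ] }.

{ =, ] }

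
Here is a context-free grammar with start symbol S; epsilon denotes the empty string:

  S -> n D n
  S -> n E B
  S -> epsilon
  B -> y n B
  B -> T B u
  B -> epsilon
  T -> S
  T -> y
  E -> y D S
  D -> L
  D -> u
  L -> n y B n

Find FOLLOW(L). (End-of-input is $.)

In D -> L: L is at the end, add FOLLOW(D) = { $, n, u, y }.
Union: FOLLOW(L) = { $, n, u, y }.

{ $, n, u, y }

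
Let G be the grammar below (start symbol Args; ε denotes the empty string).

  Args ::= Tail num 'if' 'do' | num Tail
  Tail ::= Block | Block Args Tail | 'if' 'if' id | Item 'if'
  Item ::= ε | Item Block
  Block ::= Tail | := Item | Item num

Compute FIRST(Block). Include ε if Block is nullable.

{ 'if', :=, num }

From Block ::= Tail: add FIRST(Tail) = { 'if', :=, num }.
Block ::= := Item contributes {:=}.
From Block ::= Item num: Item nullable, take FIRST(Item) ∪ {num} = { 'if', :=, num }.
Union: FIRST(Block) = { 'if', :=, num }.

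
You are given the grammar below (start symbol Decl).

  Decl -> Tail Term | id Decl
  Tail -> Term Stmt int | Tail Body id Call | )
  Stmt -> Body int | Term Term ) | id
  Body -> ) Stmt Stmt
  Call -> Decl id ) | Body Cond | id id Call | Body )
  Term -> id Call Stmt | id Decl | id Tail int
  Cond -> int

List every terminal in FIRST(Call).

From Call -> Decl id ): add FIRST(Decl) = { ), id }.
From Call -> Body Cond: add FIRST(Body) = { ) }.
Call -> id id Call contributes {id}.
From Call -> Body ): add FIRST(Body) = { ) }.
Union: FIRST(Call) = { ), id }.

{ ), id }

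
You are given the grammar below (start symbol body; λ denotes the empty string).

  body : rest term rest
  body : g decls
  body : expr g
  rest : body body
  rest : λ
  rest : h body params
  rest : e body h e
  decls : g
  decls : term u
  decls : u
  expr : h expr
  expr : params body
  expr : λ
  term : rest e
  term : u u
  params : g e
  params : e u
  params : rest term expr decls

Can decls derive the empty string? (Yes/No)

Nullable nonterminals: expr, rest.
No production of decls has an RHS whose symbols are all nullable, so decls is not nullable.

No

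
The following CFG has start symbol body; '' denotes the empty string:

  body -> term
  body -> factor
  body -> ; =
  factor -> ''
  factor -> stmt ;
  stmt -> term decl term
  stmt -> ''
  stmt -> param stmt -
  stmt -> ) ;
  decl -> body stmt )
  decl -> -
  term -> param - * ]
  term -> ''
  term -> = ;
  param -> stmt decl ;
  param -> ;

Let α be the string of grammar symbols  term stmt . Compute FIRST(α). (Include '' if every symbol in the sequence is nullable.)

{ ), -, ;, =, '' }

Add FIRST(term)\{''} = { ), -, ;, = }; term is nullable, continue.
Add FIRST(stmt)\{''} = { ), -, ;, = }; stmt is nullable, continue.
Every symbol is nullable, so include ''.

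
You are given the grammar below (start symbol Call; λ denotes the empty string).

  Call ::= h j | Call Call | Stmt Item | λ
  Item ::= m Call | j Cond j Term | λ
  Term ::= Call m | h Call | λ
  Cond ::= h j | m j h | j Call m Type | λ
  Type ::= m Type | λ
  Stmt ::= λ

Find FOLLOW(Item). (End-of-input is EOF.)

{ EOF, h, j, m }

In Call ::= Stmt Item: Item is at the end, add FOLLOW(Call) = { EOF, h, j, m }.
Union: FOLLOW(Item) = { EOF, h, j, m }.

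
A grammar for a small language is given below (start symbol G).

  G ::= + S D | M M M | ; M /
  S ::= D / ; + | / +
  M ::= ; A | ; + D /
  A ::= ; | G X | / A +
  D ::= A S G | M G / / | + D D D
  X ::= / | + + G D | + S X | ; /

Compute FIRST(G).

{ +, ; }

G ::= + S D contributes {+}.
From G ::= M M M: add FIRST(M) = { ; }.
G ::= ; M / contributes {;}.
Union: FIRST(G) = { +, ; }.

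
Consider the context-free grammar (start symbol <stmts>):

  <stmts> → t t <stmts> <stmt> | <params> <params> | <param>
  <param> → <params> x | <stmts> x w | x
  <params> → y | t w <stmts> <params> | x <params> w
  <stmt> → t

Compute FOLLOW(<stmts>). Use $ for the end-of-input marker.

<stmts> is the start symbol, so $ ∈ FOLLOW(<stmts>).
In <stmts> → t t <stmts> <stmt>: add FIRST(<stmt>) = { t }.
In <param> → <stmts> x w: add FIRST(x w) = { x }.
In <params> → t w <stmts> <params>: add FIRST(<params>) = { t, x, y }.
Union: FOLLOW(<stmts>) = { $, t, x, y }.

{ $, t, x, y }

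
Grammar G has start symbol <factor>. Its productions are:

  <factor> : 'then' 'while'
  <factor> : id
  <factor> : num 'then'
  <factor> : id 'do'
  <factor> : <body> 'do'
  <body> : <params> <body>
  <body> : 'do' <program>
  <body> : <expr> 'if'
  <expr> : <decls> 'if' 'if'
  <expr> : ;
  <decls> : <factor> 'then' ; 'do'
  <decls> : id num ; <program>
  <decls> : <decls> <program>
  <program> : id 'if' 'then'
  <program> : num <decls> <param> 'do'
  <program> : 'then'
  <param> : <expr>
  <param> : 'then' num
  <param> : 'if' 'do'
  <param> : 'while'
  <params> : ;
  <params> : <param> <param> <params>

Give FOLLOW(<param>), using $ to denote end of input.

In <program> : num <decls> <param> 'do': add FIRST('do') = { 'do' }.
In <params> : <param> <param> <params>: add FIRST(<param> <params>) = { 'do', 'if', 'then', 'while', ;, id, num }.
In <params> : <param> <param> <params>: add FIRST(<params>) = { 'do', 'if', 'then', 'while', ;, id, num }.
Union: FOLLOW(<param>) = { 'do', 'if', 'then', 'while', ;, id, num }.

{ 'do', 'if', 'then', 'while', ;, id, num }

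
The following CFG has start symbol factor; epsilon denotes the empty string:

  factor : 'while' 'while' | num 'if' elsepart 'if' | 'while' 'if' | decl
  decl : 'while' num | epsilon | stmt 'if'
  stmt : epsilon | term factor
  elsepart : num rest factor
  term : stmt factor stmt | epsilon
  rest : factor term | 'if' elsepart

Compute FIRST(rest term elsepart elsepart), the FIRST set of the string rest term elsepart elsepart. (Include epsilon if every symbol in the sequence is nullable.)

Add FIRST(rest)\{epsilon} = { 'if', 'while', num }; rest is nullable, continue.
Add FIRST(term)\{epsilon} = { 'if', 'while', num }; term is nullable, continue.
Add FIRST(elsepart) = { num }; elsepart is not nullable, stop.

{ 'if', 'while', num }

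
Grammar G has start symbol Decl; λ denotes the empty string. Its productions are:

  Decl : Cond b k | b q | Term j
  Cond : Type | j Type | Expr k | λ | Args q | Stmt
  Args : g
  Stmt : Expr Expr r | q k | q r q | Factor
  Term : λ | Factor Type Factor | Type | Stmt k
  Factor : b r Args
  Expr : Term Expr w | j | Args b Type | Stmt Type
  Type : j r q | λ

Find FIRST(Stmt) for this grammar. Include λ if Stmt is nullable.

{ b, g, j, q }

From Stmt : Expr Expr r: add FIRST(Expr) = { b, g, j, q }.
Stmt : q k contributes {q}.
Stmt : q r q contributes {q}.
From Stmt : Factor: add FIRST(Factor) = { b }.
Union: FIRST(Stmt) = { b, g, j, q }.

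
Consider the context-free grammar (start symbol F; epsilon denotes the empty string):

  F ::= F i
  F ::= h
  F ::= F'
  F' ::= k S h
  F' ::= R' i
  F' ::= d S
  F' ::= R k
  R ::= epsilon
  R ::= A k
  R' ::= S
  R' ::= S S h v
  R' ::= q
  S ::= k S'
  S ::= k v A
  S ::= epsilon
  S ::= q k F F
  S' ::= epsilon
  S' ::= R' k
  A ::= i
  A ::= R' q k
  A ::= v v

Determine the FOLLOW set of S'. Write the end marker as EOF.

{ EOF, d, h, i, k, q, v }

In S ::= k S': S' is at the end, add FOLLOW(S) = { EOF, d, h, i, k, q, v }.
Union: FOLLOW(S') = { EOF, d, h, i, k, q, v }.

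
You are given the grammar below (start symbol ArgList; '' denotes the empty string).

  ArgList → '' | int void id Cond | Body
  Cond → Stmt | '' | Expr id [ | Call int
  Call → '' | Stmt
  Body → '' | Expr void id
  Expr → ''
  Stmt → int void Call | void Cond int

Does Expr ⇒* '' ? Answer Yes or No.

Yes

Expr has an ''-production, so Expr ⇒ ''.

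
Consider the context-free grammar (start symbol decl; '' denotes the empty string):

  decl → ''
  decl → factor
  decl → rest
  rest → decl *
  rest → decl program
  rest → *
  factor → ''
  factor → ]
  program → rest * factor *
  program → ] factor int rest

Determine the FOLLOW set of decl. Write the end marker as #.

{ #, *, ] }

decl is the start symbol, so # ∈ FOLLOW(decl).
In rest → decl *: add FIRST(*) = { * }.
In rest → decl program: add FIRST(program) = { *, ] }.
Union: FOLLOW(decl) = { #, *, ] }.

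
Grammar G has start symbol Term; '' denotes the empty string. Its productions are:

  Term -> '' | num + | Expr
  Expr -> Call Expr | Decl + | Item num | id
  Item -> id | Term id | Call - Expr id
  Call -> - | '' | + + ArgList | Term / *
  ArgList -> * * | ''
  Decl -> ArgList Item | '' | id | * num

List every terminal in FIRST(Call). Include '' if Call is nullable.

Call -> - contributes {-}.
Call -> '' contributes ''.
Call -> + + ArgList contributes {+}.
From Call -> Term / *: Term nullable, take FIRST(Term) ∪ {/} = { *, +, -, /, id, num }.
Union: FIRST(Call) = { *, +, -, /, id, num, '' }.

{ *, +, -, /, id, num, '' }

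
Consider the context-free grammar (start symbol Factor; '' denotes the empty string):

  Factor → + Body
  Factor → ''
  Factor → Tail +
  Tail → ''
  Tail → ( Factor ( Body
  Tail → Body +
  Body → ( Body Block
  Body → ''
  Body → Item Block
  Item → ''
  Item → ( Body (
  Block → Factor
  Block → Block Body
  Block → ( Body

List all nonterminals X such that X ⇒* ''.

{ Block, Body, Factor, Item, Tail }

Directly nullable (have an ''-production): Factor, Tail, Body, Item.
Block → Factor with every symbol nullable, so Block is nullable.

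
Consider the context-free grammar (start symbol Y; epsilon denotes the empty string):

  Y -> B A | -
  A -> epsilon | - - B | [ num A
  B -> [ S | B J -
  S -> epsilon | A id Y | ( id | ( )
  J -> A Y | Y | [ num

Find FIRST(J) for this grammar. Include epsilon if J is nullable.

From J -> A Y: A nullable, take FIRST(A) ∪ FIRST(Y) = { -, [ }.
From J -> Y: add FIRST(Y) = { -, [ }.
J -> [ num contributes {[}.
Union: FIRST(J) = { -, [ }.

{ -, [ }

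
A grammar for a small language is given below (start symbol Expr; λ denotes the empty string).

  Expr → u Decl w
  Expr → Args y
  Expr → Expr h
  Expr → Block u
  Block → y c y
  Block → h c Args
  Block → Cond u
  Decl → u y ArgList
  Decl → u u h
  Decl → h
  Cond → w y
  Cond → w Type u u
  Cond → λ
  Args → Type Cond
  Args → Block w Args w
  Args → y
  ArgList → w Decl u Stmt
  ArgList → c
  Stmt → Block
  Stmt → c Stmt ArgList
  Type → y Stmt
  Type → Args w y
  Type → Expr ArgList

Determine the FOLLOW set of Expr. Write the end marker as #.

{ #, c, h, w }

Expr is the start symbol, so # ∈ FOLLOW(Expr).
In Expr → Expr h: add FIRST(h) = { h }.
In Type → Expr ArgList: add FIRST(ArgList) = { c, w }.
Union: FOLLOW(Expr) = { #, c, h, w }.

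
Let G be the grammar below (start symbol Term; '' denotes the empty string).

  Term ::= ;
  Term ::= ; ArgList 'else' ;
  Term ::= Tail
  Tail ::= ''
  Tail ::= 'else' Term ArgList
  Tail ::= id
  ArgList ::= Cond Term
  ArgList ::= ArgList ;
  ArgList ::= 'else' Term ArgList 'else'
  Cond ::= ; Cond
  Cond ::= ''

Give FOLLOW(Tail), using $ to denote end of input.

In Term ::= Tail: Tail is at the end, add FOLLOW(Term) = { $, 'else', ;, id }.
Union: FOLLOW(Tail) = { $, 'else', ;, id }.

{ $, 'else', ;, id }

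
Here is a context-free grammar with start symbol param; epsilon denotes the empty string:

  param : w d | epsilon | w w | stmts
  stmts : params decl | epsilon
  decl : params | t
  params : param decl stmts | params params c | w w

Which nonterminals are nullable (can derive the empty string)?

{ param, stmts }

Directly nullable (have an epsilon-production): param, stmts.
No other nonterminal has a production whose RHS symbols are all nullable.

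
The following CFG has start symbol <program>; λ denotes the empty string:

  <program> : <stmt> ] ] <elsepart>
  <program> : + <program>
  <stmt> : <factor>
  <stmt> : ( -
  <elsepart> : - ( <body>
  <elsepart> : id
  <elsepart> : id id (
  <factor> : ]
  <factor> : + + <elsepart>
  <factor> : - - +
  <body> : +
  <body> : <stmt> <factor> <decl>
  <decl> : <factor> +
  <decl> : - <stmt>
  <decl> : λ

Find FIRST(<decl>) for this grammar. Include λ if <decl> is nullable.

From <decl> : <factor> +: add FIRST(<factor>) = { +, -, ] }.
<decl> : - <stmt> contributes {-}.
<decl> : λ contributes λ.
Union: FIRST(<decl>) = { +, -, ], λ }.

{ +, -, ], λ }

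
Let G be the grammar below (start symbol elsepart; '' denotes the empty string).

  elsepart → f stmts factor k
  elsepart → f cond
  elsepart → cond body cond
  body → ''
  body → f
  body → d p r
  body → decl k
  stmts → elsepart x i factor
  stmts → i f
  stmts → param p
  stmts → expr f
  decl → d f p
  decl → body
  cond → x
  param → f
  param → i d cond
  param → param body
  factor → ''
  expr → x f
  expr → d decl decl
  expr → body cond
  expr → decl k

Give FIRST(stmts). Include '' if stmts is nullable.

From stmts → elsepart x i factor: add FIRST(elsepart) = { f, x }.
stmts → i f contributes {i}.
From stmts → param p: add FIRST(param) = { f, i }.
From stmts → expr f: add FIRST(expr) = { d, f, k, x }.
Union: FIRST(stmts) = { d, f, i, k, x }.

{ d, f, i, k, x }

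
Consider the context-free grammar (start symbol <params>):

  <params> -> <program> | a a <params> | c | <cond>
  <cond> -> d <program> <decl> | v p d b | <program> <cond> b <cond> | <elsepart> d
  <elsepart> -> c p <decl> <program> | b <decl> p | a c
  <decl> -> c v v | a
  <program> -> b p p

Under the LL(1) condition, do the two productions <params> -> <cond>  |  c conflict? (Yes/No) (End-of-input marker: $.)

Yes

FIRST(<cond>) = { a, b, c, d, v } and FIRST(c) = { c }.
Both contain c, so the two alternatives are not disjoint — LL(1) conflict.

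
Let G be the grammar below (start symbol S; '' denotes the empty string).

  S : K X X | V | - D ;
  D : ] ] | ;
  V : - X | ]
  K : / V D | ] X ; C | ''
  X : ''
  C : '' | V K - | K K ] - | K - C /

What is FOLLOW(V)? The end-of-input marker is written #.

{ #, -, /, ;, ] }

In S : V: V is at the end, add FOLLOW(S) = { # }.
In K : / V D: add FIRST(D) = { ;, ] }.
In C : V K -: add FIRST(K -) = { -, /, ] }.
Union: FOLLOW(V) = { #, -, /, ;, ] }.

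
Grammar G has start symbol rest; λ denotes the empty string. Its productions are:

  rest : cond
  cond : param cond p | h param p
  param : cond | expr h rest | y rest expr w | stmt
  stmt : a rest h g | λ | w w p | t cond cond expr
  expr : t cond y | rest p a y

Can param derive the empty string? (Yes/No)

Yes

param : stmt and each of stmt is nullable, so param ⇒* λ.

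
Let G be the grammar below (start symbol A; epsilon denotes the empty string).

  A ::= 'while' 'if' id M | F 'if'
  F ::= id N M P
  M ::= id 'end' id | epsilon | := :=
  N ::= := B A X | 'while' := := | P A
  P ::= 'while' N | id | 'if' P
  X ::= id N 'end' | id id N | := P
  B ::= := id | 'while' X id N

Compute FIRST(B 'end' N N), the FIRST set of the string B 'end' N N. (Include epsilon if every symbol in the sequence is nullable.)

{ 'while', := }

Add FIRST(B) = { 'while', := }; B is not nullable, stop.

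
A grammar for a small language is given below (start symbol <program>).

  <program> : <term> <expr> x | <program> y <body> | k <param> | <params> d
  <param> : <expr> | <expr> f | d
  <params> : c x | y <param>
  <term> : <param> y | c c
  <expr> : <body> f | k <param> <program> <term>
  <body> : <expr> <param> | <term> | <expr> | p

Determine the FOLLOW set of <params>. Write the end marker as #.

{ d }

In <program> : <params> d: add FIRST(d) = { d }.
Union: FOLLOW(<params>) = { d }.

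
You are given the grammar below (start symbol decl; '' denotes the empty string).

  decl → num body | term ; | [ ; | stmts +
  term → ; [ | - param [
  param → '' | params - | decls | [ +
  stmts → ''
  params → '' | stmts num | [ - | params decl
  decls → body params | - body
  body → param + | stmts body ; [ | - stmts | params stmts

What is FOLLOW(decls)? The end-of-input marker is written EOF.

In param → decls: decls is at the end, add FOLLOW(param) = { +, [ }.
Union: FOLLOW(decls) = { +, [ }.

{ +, [ }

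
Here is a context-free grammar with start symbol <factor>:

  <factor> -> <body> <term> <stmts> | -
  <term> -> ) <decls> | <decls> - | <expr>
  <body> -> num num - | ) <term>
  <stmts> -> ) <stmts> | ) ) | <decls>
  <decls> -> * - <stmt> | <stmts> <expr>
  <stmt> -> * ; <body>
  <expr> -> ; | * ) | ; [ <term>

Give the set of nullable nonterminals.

{ } (none)

No nonterminal has an empty production or an RHS whose symbols are all nullable.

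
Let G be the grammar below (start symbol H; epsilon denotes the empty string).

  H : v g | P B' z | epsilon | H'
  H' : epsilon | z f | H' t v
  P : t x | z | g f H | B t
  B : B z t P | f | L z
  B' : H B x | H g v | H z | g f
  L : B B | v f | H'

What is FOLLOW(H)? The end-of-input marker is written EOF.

{ EOF, f, g, t, v, x, z }

H is the start symbol, so EOF ∈ FOLLOW(H).
In P : g f H: H is at the end, add FOLLOW(P) = { f, g, t, v, x, z }.
In B' : H B x: add FIRST(B x) = { f, t, v, z }.
In B' : H g v: add FIRST(g v) = { g }.
In B' : H z: add FIRST(z) = { z }.
Union: FOLLOW(H) = { EOF, f, g, t, v, x, z }.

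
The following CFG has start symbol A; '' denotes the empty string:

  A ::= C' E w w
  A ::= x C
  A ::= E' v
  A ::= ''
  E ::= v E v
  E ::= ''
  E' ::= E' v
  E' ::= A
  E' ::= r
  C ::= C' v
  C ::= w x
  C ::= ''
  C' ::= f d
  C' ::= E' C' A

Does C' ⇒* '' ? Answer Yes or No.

Nullable nonterminals: A, C, E, E'.
No production of C' has an RHS whose symbols are all nullable, so C' is not nullable.

No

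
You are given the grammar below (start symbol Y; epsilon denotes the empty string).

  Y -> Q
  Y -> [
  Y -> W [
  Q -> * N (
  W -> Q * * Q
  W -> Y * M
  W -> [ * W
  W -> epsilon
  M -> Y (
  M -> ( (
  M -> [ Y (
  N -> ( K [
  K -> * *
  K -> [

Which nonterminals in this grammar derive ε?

Directly nullable (have an epsilon-production): W.
No other nonterminal has a production whose RHS symbols are all nullable.

{ W }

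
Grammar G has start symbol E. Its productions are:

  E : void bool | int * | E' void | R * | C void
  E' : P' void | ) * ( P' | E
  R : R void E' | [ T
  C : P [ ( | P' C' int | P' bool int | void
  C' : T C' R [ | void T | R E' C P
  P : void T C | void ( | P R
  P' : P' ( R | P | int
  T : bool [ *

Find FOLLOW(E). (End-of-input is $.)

{ $, (, ), *, [, bool, int, void }

E is the start symbol, so $ ∈ FOLLOW(E).
In E' : E: E is at the end, add FOLLOW(E') = { (, ), *, [, bool, int, void }.
Union: FOLLOW(E) = { $, (, ), *, [, bool, int, void }.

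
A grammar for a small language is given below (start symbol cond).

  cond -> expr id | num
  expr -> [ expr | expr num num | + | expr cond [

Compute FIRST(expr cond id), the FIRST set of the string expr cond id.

{ +, [ }

Add FIRST(expr) = { +, [ }; expr is not nullable, stop.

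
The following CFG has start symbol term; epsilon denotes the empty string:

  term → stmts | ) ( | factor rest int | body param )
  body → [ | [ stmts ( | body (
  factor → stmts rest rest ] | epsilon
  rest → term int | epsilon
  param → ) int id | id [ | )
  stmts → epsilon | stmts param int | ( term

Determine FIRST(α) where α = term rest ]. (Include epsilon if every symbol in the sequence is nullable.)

{ (, ), [, ], id, int }

Add FIRST(term)\{epsilon} = { (, ), [, ], id, int }; term is nullable, continue.
Add FIRST(rest)\{epsilon} = { (, ), [, ], id, int }; rest is nullable, continue.
] is a terminal; add {]} and stop.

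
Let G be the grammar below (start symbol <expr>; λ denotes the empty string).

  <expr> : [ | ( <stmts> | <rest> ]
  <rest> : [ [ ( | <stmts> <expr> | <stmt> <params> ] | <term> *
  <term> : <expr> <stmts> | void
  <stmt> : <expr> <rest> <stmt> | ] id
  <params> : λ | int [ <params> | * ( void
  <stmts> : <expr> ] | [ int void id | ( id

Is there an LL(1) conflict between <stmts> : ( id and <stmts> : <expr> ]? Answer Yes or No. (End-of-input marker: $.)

FIRST(( id) = { ( } and FIRST(<expr> ]) = { (, [, ], void }.
Both contain (, so the two alternatives are not disjoint — LL(1) conflict.

Yes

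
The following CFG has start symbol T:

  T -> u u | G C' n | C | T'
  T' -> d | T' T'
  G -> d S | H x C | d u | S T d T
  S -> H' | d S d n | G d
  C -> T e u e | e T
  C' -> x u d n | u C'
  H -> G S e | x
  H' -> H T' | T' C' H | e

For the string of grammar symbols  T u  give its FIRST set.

{ d, e, u, x }

Add FIRST(T) = { d, e, u, x }; T is not nullable, stop.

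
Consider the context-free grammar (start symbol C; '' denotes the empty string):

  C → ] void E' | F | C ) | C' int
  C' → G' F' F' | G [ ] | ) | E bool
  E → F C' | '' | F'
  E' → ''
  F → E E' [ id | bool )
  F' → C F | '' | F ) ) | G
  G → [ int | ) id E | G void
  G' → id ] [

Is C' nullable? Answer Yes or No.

No

Nullable nonterminals: E, E', F'.
No production of C' has an RHS whose symbols are all nullable, so C' is not nullable.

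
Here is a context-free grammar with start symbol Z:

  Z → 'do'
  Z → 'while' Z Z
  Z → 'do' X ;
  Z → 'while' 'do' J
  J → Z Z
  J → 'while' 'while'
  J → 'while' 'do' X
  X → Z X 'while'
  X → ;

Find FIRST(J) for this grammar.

{ 'do', 'while' }

From J → Z Z: add FIRST(Z) = { 'do', 'while' }.
J → 'while' 'while' contributes {'while'}.
J → 'while' 'do' X contributes {'while'}.
Union: FIRST(J) = { 'do', 'while' }.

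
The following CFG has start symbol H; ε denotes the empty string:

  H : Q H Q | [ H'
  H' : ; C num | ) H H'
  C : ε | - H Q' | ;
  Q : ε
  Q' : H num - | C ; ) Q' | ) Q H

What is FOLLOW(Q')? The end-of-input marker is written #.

In C : - H Q': Q' is at the end, add FOLLOW(C) = { ;, num }.
In Q' : C ; ) Q': Q' is at the end, add FOLLOW(Q') = { ;, num }.
Union: FOLLOW(Q') = { ;, num }.

{ ;, num }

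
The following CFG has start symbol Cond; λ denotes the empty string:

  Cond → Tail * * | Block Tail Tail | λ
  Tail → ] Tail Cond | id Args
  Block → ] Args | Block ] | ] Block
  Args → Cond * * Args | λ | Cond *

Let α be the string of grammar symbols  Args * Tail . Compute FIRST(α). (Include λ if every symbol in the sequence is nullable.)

Add FIRST(Args)\{λ} = { *, ], id }; Args is nullable, continue.
* is a terminal; add {*} and stop.

{ *, ], id }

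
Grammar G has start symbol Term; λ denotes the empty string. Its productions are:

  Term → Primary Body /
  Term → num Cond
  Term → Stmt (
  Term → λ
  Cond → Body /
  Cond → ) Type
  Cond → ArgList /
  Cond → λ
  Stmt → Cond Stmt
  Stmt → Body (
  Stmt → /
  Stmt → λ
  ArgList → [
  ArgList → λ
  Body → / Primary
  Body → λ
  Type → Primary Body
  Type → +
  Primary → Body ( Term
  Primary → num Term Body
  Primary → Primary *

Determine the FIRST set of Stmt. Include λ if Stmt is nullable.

{ (, ), /, [, λ }

From Stmt → Cond Stmt: Cond, Stmt nullable, take FIRST(Cond) ∪ FIRST(Stmt) = { (, ), /, [ }; also λ since the whole RHS is nullable.
From Stmt → Body (: Body nullable, take FIRST(Body) ∪ {(} = { (, / }.
Stmt → / contributes {/}.
Stmt → λ contributes λ.
Union: FIRST(Stmt) = { (, ), /, [, λ }.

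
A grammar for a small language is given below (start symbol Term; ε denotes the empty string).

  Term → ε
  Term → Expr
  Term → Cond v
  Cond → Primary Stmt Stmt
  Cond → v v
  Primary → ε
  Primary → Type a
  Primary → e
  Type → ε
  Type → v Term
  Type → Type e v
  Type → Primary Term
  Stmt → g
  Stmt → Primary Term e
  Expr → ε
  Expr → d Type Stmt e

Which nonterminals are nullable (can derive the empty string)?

{ Expr, Primary, Term, Type }

Directly nullable (have an ε-production): Term, Primary, Type, Expr.
No other nonterminal has a production whose RHS symbols are all nullable.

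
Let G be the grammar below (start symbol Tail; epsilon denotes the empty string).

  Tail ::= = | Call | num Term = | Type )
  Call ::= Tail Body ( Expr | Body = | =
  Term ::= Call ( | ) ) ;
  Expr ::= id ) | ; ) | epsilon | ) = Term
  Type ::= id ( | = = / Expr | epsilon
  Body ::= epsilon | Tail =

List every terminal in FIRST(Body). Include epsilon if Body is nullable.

Body ::= epsilon contributes epsilon.
From Body ::= Tail =: add FIRST(Tail) = { ), =, id, num }.
Union: FIRST(Body) = { ), =, id, num, epsilon }.

{ ), =, id, num, epsilon }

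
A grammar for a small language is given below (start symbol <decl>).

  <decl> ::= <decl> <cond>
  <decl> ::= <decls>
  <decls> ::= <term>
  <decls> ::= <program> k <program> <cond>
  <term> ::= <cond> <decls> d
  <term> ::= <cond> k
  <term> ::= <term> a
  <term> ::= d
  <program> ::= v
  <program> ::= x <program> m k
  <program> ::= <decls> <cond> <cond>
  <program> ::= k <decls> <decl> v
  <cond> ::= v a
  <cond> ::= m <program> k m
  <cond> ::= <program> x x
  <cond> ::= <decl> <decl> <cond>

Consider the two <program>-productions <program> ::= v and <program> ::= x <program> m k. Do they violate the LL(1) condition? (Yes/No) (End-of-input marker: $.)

No

FIRST(v) = { v } and FIRST(x <program> m k) = { x }.
The FIRST sets are disjoint and neither alternative is nullable — no conflict.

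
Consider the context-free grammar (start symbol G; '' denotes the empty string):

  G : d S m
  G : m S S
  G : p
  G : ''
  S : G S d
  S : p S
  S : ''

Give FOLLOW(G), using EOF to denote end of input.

{ EOF, d, m, p }

G is the start symbol, so EOF ∈ FOLLOW(G).
In S : G S d: add FIRST(S d) = { d, m, p }.
Union: FOLLOW(G) = { EOF, d, m, p }.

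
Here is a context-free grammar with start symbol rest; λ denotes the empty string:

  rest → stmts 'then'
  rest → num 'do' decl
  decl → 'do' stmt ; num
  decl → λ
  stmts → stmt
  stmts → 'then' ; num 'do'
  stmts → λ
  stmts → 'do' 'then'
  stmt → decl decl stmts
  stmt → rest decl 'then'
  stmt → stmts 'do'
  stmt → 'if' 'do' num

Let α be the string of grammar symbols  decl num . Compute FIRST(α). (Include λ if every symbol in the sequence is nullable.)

{ 'do', num }

Add FIRST(decl)\{λ} = { 'do' }; decl is nullable, continue.
num is a terminal; add {num} and stop.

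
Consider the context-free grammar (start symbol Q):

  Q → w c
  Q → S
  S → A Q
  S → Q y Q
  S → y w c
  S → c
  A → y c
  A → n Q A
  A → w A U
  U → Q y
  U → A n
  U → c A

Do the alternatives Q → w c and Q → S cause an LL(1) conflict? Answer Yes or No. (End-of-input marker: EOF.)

FIRST(w c) = { w } and FIRST(S) = { c, n, w, y }.
Both contain w, so the two alternatives are not disjoint — LL(1) conflict.

Yes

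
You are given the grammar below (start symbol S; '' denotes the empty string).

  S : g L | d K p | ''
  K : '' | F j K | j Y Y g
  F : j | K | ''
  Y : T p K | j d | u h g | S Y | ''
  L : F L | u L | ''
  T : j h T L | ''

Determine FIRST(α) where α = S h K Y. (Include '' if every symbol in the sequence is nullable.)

Add FIRST(S)\{''} = { d, g }; S is nullable, continue.
h is a terminal; add {h} and stop.

{ d, g, h }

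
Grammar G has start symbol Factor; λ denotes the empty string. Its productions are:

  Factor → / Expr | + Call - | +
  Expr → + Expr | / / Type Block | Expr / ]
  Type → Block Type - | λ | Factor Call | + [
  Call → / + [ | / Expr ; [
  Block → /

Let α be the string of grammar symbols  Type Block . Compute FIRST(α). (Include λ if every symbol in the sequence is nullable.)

Add FIRST(Type)\{λ} = { +, / }; Type is nullable, continue.
Add FIRST(Block) = { / }; Block is not nullable, stop.

{ +, / }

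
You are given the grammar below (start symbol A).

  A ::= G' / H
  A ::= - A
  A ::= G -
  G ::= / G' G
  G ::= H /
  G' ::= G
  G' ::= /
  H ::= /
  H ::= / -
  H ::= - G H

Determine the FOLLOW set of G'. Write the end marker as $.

In A ::= G' / H: add FIRST(/ H) = { / }.
In G ::= / G' G: add FIRST(G) = { -, / }.
Union: FOLLOW(G') = { -, / }.

{ -, / }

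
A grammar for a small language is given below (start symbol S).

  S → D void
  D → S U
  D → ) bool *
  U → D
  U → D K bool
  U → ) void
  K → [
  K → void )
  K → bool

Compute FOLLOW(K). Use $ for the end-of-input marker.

{ bool }

In U → D K bool: add FIRST(bool) = { bool }.
Union: FOLLOW(K) = { bool }.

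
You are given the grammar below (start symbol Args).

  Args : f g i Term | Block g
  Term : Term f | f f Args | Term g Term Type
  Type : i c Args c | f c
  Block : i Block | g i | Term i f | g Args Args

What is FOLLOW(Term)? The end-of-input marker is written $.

{ $, c, f, g, i }

In Args : f g i Term: Term is at the end, add FOLLOW(Args) = { $, c, f, g, i }.
In Term : Term f: add FIRST(f) = { f }.
In Term : Term g Term Type: add FIRST(g Term Type) = { g }.
In Term : Term g Term Type: add FIRST(Type) = { f, i }.
In Block : Term i f: add FIRST(i f) = { i }.
Union: FOLLOW(Term) = { $, c, f, g, i }.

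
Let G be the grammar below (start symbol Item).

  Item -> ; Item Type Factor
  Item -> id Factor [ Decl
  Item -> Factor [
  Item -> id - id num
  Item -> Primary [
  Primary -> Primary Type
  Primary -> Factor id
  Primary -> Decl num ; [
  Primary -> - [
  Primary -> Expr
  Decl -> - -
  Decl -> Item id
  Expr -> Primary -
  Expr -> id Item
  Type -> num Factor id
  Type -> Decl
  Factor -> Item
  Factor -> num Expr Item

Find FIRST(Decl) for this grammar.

{ -, ;, id, num }

Decl -> - - contributes {-}.
From Decl -> Item id: add FIRST(Item) = { -, ;, id, num }.
Union: FIRST(Decl) = { -, ;, id, num }.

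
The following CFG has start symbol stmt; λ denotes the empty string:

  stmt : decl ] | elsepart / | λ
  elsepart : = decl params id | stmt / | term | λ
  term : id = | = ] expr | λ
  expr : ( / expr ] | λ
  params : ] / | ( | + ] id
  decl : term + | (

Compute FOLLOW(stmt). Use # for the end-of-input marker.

{ #, / }

stmt is the start symbol, so # ∈ FOLLOW(stmt).
In elsepart : stmt /: add FIRST(/) = { / }.
Union: FOLLOW(stmt) = { #, / }.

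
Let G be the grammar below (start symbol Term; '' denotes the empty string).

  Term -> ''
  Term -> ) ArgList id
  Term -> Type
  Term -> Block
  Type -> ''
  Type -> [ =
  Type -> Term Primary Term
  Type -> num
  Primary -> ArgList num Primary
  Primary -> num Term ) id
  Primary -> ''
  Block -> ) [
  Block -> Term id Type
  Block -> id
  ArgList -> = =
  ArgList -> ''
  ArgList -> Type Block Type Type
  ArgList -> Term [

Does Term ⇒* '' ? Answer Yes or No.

Yes

Term has an ''-production, so Term ⇒ ''.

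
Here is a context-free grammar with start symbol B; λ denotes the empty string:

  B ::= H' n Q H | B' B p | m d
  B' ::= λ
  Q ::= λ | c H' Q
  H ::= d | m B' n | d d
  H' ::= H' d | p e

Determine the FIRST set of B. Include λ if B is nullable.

From B ::= H' n Q H: add FIRST(H') = { p }.
From B ::= B' B p: B' nullable, take FIRST(B') ∪ FIRST(B) = { m, p }.
B ::= m d contributes {m}.
Union: FIRST(B) = { m, p }.

{ m, p }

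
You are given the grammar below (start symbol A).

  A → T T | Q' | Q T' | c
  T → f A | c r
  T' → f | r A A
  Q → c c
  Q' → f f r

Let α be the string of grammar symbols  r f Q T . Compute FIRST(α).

{ r }

r is a terminal; add {r} and stop.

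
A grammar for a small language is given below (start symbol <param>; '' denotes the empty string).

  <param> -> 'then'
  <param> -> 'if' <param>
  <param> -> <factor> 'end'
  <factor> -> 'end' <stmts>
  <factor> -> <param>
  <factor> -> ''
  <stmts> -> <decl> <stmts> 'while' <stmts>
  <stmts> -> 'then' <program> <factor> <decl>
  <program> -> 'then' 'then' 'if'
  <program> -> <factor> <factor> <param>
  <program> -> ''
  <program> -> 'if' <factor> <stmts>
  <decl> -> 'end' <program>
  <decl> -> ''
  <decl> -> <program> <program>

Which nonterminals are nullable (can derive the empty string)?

Directly nullable (have an ''-production): <factor>, <program>, <decl>.
No other nonterminal has a production whose RHS symbols are all nullable.

{ <decl>, <factor>, <program> }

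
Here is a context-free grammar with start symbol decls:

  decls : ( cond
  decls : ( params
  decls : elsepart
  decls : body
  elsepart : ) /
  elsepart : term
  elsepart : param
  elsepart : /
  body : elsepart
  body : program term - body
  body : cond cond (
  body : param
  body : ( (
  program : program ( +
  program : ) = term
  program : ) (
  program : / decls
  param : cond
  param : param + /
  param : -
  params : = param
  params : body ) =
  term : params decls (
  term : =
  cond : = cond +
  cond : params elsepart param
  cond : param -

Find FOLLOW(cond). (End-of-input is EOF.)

In decls : ( cond: cond is at the end, add FOLLOW(decls) = { EOF, (, ), -, /, = }.
In body : cond cond (: add FIRST(cond () = { (, ), -, /, = }.
In body : cond cond (: add FIRST(() = { ( }.
In param : cond: cond is at the end, add FOLLOW(param) = { EOF, (, ), +, -, /, = }.
In cond : = cond +: add FIRST(+) = { + }.
Union: FOLLOW(cond) = { EOF, (, ), +, -, /, = }.

{ EOF, (, ), +, -, /, = }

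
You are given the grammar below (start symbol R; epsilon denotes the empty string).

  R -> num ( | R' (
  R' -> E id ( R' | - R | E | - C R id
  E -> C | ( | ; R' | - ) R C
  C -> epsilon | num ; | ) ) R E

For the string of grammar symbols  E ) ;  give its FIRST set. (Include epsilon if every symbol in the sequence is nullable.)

{ (, ), -, ;, num }

Add FIRST(E)\{epsilon} = { (, ), -, ;, num }; E is nullable, continue.
) is a terminal; add {)} and stop.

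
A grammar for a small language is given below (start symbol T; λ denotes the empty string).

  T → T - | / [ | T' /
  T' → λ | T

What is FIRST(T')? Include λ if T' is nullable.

T' → λ contributes λ.
From T' → T: add FIRST(T) = { / }.
Union: FIRST(T') = { /, λ }.

{ /, λ }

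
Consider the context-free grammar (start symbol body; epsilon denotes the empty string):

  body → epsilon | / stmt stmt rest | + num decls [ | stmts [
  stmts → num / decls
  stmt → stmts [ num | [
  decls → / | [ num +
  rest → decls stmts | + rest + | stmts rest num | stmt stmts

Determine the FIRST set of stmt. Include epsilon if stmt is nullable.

From stmt → stmts [ num: add FIRST(stmts) = { num }.
stmt → [ contributes {[}.
Union: FIRST(stmt) = { [, num }.

{ [, num }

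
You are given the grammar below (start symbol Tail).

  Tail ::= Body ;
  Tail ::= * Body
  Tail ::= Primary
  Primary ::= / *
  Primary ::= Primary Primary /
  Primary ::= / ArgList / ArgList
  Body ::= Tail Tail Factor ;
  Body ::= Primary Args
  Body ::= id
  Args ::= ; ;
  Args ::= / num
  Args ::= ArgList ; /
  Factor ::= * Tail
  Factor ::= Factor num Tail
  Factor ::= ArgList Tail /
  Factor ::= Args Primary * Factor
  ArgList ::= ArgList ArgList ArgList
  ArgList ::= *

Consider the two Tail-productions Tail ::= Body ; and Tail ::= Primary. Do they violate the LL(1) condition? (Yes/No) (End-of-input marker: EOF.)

FIRST(Body ;) = { *, /, id } and FIRST(Primary) = { / }.
Both contain /, so the two alternatives are not disjoint — LL(1) conflict.

Yes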